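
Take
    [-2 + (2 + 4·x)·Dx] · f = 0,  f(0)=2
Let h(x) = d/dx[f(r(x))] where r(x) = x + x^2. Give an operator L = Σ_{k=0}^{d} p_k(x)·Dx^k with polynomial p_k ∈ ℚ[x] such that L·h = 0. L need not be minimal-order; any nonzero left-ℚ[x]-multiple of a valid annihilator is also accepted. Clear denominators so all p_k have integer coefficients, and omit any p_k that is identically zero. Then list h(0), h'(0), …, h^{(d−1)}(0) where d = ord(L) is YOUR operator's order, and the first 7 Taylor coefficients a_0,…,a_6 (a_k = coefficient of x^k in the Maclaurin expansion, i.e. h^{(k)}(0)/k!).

L = 1 + (-1 - 4·x - 6·x^2 - 4·x^3)·Dx  (order 1).
h: a_k = 2, 2, -3, 3, -5/4, -9/4, 49/8, …
ICs: h(0) = 2.

f: a_k = 2, 2, -1, 1, -5/4, 7/4, -21/8, …
L₀ from L_f via x↦r, Dx↦r'^{-1}Dx.
h₀' ⇒ L via d/dx closure of L₀.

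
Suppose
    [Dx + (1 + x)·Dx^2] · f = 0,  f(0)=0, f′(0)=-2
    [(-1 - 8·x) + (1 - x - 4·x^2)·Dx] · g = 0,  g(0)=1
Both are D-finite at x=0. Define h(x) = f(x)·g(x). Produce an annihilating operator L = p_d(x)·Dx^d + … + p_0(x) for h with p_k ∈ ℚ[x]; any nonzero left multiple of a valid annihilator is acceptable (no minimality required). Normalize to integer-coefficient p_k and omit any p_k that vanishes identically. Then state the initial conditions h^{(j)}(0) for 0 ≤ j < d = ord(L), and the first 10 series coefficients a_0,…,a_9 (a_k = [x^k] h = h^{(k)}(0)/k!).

L = (9 + 16·x) + (1 + 19·x + 20·x^2)·Dx + (-1 + 5·x^2 + 4·x^3)·Dx^2  (order 2).
h: a_k = 0, -2, -1, -29/3, -79/6, -1567/30, -3137/30, -4393/14, -307357/420, -2503831/1260, …
ICs: h(0) = 0, h′(0) = -2.

f: a_k = 0, -2, 1, -2/3, 1/2, -2/5, 1/3, -2/7, 1/4, -2/9, …
g: a_k = 1, 1, 5, 9, 29, 65, 181, 441, 1165, 2929, …
L₀ := L_f ⊗_s L_g (sym. prod.), ord ≤ 2.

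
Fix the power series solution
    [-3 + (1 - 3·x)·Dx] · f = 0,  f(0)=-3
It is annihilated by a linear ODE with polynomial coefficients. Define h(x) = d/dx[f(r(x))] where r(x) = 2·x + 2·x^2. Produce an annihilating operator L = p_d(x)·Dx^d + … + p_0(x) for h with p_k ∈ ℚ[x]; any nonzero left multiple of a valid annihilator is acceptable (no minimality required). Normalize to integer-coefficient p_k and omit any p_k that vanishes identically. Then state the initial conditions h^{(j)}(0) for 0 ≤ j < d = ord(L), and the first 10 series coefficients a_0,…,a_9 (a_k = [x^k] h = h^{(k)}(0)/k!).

L = (14 + 36·x + 36·x^2) + (-1 + 4·x + 18·x^2 + 12·x^3)·Dx  (order 1).
h: a_k = -18, -252, -2592, -23760, -204120, -1683504, -13499136, -106033536, -819862560, -6261001920, …
ICs: h(0) = -18.

f: a_k = -3, -9, -27, -81, -243, -729, -2187, -6561, -19683, -59049, …
Change of var in L_f (x↦r) gives L₀.
h=h₀': d/dx-closure on L₀ ⇒ L.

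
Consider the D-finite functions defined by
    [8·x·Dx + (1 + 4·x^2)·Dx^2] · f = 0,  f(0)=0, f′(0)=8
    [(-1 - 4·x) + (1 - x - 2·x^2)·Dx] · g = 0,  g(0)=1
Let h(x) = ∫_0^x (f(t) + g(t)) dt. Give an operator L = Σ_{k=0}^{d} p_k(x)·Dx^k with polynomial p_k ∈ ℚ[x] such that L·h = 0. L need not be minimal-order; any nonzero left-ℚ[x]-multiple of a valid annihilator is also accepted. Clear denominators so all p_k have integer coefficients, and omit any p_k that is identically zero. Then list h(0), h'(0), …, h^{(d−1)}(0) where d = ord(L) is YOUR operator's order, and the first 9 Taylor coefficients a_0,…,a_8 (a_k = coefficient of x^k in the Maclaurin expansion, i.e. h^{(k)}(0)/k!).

f: a_k = 0, 8, 0, -32/3, 0, 128/5, 0, -512/7, 0, …
g: a_k = 1, 1, 3, 5, 11, 21, 43, 85, 171, …
f+g: L₀ = lclm(L_f,L_g), ord ≤ 2+1.
Integrate: L := L₀·Dx.
L = (24 - 96·x - 864·x^2 - 1536·x^3 - 3264·x^4 - 768·x^6)·Dx^2 + (-19 - 80·x - 100·x^2 - 544·x^3 - 1424·x^4 - 2368·x^5 - 192·x^6 - 768·x^7)·Dx^3 + (3 + 7·x + 32·x^2 - 28·x^3 + 24·x^4 - 240·x^5 - 256·x^6 - 64·x^7 - 128·x^8)·Dx^4  (order 4).
h: a_k = 0, 1, 9/2, 1, -17/12, 11/5, 233/30, 43/7, 83/56, …
ICs: h(0) = 0, h′(0) = 1, h′′(0) = 9, h′′′(0) = 6.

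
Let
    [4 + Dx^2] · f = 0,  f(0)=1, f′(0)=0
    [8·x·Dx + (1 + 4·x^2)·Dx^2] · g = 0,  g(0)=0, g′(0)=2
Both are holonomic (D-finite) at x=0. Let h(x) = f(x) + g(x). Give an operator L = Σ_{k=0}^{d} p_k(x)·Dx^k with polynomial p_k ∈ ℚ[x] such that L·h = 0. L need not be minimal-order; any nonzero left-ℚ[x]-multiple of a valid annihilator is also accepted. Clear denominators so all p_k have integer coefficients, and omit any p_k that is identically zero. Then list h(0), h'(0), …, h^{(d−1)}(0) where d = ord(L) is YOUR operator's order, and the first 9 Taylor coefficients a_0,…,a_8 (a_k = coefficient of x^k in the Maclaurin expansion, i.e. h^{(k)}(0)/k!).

f: a_k = 1, 0, -2, 0, 2/3, 0, -4/45, 0, 2/315, …
g: a_k = 0, 2, 0, -8/3, 0, 32/5, 0, -128/7, 0, …
L₀ := lclm(L_f,L_g); ord L₀ ≤ 2+2.
L = (-352·x + 1792·x^3 + 512·x^5)·Dx + (-4 + 112·x^2 + 576·x^4 + 256·x^6)·Dx^2 + (-88·x + 448·x^3 + 128·x^5)·Dx^3 + (-1 + 28·x^2 + 144·x^4 + 64·x^6)·Dx^4  (order 4).
h: a_k = 1, 2, -2, -8/3, 2/3, 32/5, -4/45, -128/7, 2/315, …
ICs: h(0) = 1, h′(0) = 2, h′′(0) = -4, h′′′(0) = -16.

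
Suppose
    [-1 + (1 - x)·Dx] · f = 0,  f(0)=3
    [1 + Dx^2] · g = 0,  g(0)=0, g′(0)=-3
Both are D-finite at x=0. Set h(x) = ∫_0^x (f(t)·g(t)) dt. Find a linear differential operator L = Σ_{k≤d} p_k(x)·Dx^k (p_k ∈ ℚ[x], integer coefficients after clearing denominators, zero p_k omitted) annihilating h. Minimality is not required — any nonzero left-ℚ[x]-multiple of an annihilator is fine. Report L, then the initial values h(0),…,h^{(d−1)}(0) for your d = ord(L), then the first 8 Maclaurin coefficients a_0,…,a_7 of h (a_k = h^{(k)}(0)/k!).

L = (-1 + x)·Dx + 2·Dx^2 + (-1 + x)·Dx^3  (order 3).
h: a_k = 0, 0, -9/2, -3, -15/8, -3/2, -101/80, -303/280, …
ICs: h(0) = 0, h′(0) = 0, h′′(0) = -9.

f: a_k = 3, 3, 3, 3, 3, 3, 3, 3, …
g: a_k = 0, -3, 0, 1/2, 0, -1/40, 0, 1/1680, …
f·g: L₀ = L_f ⊗_s L_g, ord ≤ 1·2.
∫: right-multiply L₀ by Dx.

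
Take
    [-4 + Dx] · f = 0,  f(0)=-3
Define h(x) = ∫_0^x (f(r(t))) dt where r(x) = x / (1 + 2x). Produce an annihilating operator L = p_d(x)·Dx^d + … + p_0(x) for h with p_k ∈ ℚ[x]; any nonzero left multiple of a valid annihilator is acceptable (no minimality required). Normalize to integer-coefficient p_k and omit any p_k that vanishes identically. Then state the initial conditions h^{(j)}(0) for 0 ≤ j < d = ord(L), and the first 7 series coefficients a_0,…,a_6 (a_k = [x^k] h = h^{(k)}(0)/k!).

f: a_k = -3, -12, -24, -32, -32, -128/5, -256/15, …
L₀ from L_f via x↦r, Dx↦r'^{-1}Dx.
h=∫₀ˣh₀: take L = L₀·Dx.
L = -4·Dx + (1 + 4·x + 4·x^2)·Dx^2  (order 2).
h: a_k = 0, -3, -6, 0, 4, -32/5, 32/5, …
ICs: h(0) = 0, h′(0) = -3.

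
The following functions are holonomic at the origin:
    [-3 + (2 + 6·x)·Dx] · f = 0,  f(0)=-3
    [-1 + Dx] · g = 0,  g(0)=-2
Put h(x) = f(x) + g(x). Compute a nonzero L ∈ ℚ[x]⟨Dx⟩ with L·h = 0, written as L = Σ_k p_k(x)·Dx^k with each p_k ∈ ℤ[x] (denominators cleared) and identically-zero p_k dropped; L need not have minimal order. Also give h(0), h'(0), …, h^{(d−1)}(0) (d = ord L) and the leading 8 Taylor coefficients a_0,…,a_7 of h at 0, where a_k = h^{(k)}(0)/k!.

L = (15 + 18·x) + (-13 - 24·x - 36·x^2)·Dx + (-2 + 6·x + 36·x^2)·Dx^2  (order 2).
h: a_k = -5, -13/2, 19/8, -259/48, 3613/384, -76609/3840, 2066587/46080, -68201851/645120, …
ICs: h(0) = -5, h′(0) = -13/2.

f: a_k = -3, -9/2, 27/8, -81/16, 1215/128, -5103/256, 45927/1024, -216513/2048, …
g: a_k = -2, -2, -1, -1/3, -1/12, -1/60, -1/360, -1/2520, …
L₀ := lclm(L_f,L_g); ord L₀ ≤ 1+1.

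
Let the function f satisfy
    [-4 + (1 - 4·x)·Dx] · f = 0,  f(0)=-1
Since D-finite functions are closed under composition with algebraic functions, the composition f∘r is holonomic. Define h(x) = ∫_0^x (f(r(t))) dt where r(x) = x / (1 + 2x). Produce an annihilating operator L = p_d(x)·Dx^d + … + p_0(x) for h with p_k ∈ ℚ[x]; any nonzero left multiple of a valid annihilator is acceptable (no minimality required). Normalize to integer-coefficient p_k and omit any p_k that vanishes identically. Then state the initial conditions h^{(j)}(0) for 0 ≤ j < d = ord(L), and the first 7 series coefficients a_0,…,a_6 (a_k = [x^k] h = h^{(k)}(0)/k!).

L = 4·Dx + (-1 + 4·x^2)·Dx^2  (order 2).
h: a_k = 0, -1, -2, -8/3, -4, -32/5, -32/3, …
ICs: h(0) = 0, h′(0) = -1.

f: a_k = -1, -4, -16, -64, -256, -1024, -4096, …
L₀ from L_f via x↦r, Dx↦r'^{-1}Dx.
Integrate: L := L₀·Dx.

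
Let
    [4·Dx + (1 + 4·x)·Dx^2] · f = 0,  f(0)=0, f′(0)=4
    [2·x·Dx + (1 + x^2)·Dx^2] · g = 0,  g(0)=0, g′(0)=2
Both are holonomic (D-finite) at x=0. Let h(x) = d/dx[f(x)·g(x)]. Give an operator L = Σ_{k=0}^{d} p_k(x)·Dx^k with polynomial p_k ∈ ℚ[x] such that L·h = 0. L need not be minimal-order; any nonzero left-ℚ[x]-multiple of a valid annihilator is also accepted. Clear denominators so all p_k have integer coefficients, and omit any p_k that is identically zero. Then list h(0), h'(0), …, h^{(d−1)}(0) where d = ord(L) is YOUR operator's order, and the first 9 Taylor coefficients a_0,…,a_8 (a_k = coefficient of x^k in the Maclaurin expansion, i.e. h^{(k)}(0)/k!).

L = (144 + 896·x + 560·x^2 + 2304·x^3 + 1920·x^4 + 3328·x^5 + 256·x^7) + (132 + 304·x + 2252·x^2 + 4144·x^3 + 8896·x^4 + 5952·x^5 + 8960·x^6 + 192·x^7 + 896·x^8)·Dx + (72 + 376·x + 912·x^2 + 2808·x^3 + 3720·x^4 + 6288·x^5 + 3072·x^6 + 4368·x^7 + 192·x^8 + 512·x^9)·Dx^2 + (5 + 48·x + 178·x^2 + 416·x^3 + 729·x^4 + 720·x^5 + 1008·x^6 + 384·x^7 + 516·x^8 + 32·x^9 + 64·x^10)·Dx^3  (order 3).
h: a_k = 0, 16, -48, 160, -1840/3, 35728/15, -139216/15, 36416, -5024944/35, …
ICs: h(0) = 0, h′(0) = 16, h′′(0) = -96.

f: a_k = 0, 4, -8, 64/3, -64, 1024/5, -2048/3, 16384/7, -8192, …
g: a_k = 0, 2, 0, -2/3, 0, 2/5, 0, -2/7, 0, …
Product ⇒ symmetric product L₀, ord ≤ 4.
h=h₀': d/dx-closure on L₀ ⇒ L.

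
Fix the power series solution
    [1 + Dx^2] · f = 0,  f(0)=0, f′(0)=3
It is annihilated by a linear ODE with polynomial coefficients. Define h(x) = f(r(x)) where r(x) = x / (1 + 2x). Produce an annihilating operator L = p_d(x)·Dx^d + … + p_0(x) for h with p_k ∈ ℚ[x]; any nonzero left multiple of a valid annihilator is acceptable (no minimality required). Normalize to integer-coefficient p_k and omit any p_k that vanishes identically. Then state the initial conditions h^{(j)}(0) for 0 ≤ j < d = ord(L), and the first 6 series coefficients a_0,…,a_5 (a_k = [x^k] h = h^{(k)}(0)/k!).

f: a_k = 0, 3, 0, -1/2, 0, 1/40, …
f∘r: x↦r, Dx↦Dx/r' in L_f ⇒ L₀.
L = 1 + (4 + 24·x + 48·x^2 + 32·x^3)·Dx + (1 + 8·x + 24·x^2 + 32·x^3 + 16·x^4)·Dx^2  (order 2).
h: a_k = 0, 3, -6, 23/2, -21, 1441/40, …
ICs: h(0) = 0, h′(0) = 3.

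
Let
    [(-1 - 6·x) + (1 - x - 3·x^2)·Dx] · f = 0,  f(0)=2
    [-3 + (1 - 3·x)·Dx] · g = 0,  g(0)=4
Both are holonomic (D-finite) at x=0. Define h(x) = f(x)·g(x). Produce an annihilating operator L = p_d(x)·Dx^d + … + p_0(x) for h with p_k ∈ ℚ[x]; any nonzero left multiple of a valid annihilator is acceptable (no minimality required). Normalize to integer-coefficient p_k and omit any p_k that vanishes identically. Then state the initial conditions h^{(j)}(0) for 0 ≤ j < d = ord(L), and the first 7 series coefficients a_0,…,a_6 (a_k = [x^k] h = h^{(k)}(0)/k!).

L = (-4 + 27·x^2) + (1 - 4·x + 9·x^3)·Dx  (order 1).
h: a_k = 8, 32, 128, 440, 1472, 4736, 14984, …
ICs: h(0) = 8.

f: a_k = 2, 2, 8, 14, 38, 80, 194, …
g: a_k = 4, 12, 36, 108, 324, 972, 2916, …
Product ⇒ symmetric product L₀, ord ≤ 1.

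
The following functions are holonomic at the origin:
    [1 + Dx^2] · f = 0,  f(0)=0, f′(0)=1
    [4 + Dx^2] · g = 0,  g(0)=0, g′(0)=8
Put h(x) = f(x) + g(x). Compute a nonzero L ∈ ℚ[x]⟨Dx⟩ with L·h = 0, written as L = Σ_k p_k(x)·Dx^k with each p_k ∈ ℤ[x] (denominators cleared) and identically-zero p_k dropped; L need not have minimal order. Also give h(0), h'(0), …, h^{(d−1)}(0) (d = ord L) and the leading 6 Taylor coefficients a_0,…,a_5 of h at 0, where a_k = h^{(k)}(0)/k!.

f: a_k = 0, 1, 0, -1/6, 0, 1/120, …
g: a_k = 0, 8, 0, -16/3, 0, 16/15, …
h₀=f+g: left-lcm gives L₀, ord ≤ 4.
L = 4 + 5·Dx^2 + Dx^4  (order 4).
h: a_k = 0, 9, 0, -11/2, 0, 43/40, …
ICs: h(0) = 0, h′(0) = 9, h′′(0) = 0, h′′′(0) = -33.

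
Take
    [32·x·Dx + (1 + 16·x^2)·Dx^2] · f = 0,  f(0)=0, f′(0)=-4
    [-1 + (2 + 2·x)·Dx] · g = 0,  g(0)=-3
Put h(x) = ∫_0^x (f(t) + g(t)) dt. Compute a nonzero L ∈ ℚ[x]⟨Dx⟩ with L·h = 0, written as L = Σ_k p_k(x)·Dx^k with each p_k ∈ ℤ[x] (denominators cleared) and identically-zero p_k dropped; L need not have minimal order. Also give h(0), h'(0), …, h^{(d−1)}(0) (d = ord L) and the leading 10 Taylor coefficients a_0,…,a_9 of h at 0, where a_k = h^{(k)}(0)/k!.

L = (-64 - 160·x + 3072·x^2 + 1536·x^3)·Dx^2 + (-131 - 256·x + 5920·x^2 + 12288·x^3 + 5376·x^4)·Dx^3 + (-2 + 126·x + 192·x^2 + 2112·x^3 + 3584·x^4 + 1536·x^5)·Dx^4  (order 4).
h: a_k = 0, -3, -11/4, 1/8, 1015/192, 3/128, -262249/7680, 9/1024, 33553739/114688, 143/32768, …
ICs: h(0) = 0, h′(0) = -3, h′′(0) = -11/2, h′′′(0) = 3/4.

f: a_k = 0, -4, 0, 64/3, 0, -1024/5, 0, 16384/7, 0, -262144/9, …
g: a_k = -3, -3/2, 3/8, -3/16, 15/128, -21/256, 63/1024, -99/2048, 1287/32768, -2145/65536, …
Weyl lclm of L_f,L_g ⇒ L₀ (ord ≤ 3).
Integrate: L := L₀·Dx.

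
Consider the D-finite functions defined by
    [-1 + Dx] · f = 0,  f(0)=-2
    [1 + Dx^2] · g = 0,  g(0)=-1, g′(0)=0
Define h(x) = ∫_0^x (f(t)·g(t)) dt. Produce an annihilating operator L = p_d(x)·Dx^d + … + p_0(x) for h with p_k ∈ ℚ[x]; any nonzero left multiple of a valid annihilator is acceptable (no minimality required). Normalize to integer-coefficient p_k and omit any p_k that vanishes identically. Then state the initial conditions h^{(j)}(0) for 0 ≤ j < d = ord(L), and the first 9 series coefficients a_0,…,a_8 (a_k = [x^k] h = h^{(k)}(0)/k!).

L = 2·Dx - 2·Dx^2 + Dx^3  (order 3).
h: a_k = 0, 2, 1, 0, -1/6, -1/15, -1/90, 0, 1/2520, …
ICs: h(0) = 0, h′(0) = 2, h′′(0) = 2.

f: a_k = -2, -2, -1, -1/3, -1/12, -1/60, -1/360, -1/2520, -1/20160, …
g: a_k = -1, 0, 1/2, 0, -1/24, 0, 1/720, 0, -1/40320, …
Sym-product of L_f,L_g gives L₀ (≤ ord 2).
∫: right-multiply L₀ by Dx.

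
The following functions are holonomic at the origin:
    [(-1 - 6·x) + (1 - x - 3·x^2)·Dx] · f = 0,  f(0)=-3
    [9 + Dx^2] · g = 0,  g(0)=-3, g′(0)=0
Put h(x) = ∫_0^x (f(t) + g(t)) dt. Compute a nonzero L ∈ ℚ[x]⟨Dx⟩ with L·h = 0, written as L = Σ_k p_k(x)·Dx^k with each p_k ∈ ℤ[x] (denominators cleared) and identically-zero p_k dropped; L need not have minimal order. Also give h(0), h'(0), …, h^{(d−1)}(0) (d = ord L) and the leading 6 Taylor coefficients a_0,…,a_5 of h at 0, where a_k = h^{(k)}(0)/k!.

f: a_k = -3, -3, -12, -21, -57, -120, …
g: a_k = -3, 0, 27/2, 0, -81/8, 0, …
L₀ := lclm(L_f,L_g); ord L₀ ≤ 1+2.
Integrate: L := L₀·Dx.
L = (459 + 2916·x + 1539·x^2 + 3888·x^3 + 3645·x^4 + 4374·x^5)·Dx + (-153 + 153·x + 378·x^2 - 405·x^3 + 2187·x^5 + 2187·x^6)·Dx^2 + (51 + 324·x + 171·x^2 + 432·x^3 + 405·x^4 + 486·x^5)·Dx^3 + (-17 + 17·x + 42·x^2 - 45·x^3 + 243·x^5 + 243·x^6)·Dx^4  (order 4).
h: a_k = 0, -6, -3/2, 1/2, -21/4, -537/40, …
ICs: h(0) = 0, h′(0) = -6, h′′(0) = -3, h′′′(0) = 3.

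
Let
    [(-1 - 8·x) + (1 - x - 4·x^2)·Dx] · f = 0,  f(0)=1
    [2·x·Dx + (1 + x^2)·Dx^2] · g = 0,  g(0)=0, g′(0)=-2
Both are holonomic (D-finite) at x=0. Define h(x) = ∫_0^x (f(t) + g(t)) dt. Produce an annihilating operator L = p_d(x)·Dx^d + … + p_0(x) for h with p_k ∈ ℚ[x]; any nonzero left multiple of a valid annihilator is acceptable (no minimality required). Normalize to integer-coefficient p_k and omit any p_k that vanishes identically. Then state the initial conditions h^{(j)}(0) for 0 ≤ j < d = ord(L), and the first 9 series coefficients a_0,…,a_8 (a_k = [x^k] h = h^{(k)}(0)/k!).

L = (-10 + 40·x + 478·x^2 + 864·x^3 + 2496·x^4 + 384·x^6)·Dx^2 + (28 + 246·x + 316·x^2 + 1182·x^3 + 752·x^4 + 2048·x^5 + 48·x^6 + 384·x^7)·Dx^3 + (-5 - 8·x - 32·x^2 + 104·x^3 + 197·x^4 + 128·x^5 + 288·x^6 + 16·x^7 + 64·x^8)·Dx^4  (order 4).
h: a_k = 0, 1, -1/2, 5/3, 29/12, 29/5, 323/30, 181/7, 3089/56, …
ICs: h(0) = 0, h′(0) = 1, h′′(0) = -1, h′′′(0) = 10.

f: a_k = 1, 1, 5, 9, 29, 65, 181, 441, 1165, …
g: a_k = 0, -2, 0, 2/3, 0, -2/5, 0, 2/7, 0, …
L₀ := lclm(L_f,L_g); ord L₀ ≤ 1+2.
Integrate: L := L₀·Dx.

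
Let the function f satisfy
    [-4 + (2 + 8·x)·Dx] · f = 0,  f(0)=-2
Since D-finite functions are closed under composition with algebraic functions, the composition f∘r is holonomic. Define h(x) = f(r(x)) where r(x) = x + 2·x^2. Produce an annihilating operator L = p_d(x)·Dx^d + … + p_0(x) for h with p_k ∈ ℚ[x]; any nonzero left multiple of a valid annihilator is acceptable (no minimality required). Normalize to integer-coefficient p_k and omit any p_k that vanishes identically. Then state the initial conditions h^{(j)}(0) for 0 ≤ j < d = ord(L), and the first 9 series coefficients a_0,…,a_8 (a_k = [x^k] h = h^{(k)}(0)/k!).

L = (-2 - 8·x) + (1 + 4·x + 8·x^2)·Dx  (order 1).
h: a_k = -2, -4, -4, 8, -12, 8, 24, -112, 244, …
ICs: h(0) = -2.

f: a_k = -2, -4, 4, -8, 20, -56, 168, -528, 1716, …
h₀=f(r): pull back L_f along r ⇒ L₀.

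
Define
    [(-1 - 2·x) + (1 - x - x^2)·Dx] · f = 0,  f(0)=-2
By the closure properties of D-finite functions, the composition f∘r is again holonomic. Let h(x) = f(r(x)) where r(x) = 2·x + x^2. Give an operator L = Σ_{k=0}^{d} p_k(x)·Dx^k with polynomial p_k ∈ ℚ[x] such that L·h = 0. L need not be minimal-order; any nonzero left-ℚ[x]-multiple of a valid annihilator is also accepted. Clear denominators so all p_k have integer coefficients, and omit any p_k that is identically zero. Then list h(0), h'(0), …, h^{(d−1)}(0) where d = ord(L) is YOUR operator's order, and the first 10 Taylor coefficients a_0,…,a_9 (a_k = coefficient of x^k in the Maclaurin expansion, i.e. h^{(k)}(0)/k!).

f: a_k = -2, -2, -4, -6, -10, -16, -26, -42, -68, -110, …
Change of var in L_f (x↦r) gives L₀.
L = (2 + 10·x + 12·x^2 + 4·x^3) + (-1 + 2·x + 5·x^2 + 4·x^3 + x^4)·Dx  (order 1).
h: a_k = -2, -4, -18, -64, -236, -868, -3190, -11728, -43114, -158496, …
ICs: h(0) = -2.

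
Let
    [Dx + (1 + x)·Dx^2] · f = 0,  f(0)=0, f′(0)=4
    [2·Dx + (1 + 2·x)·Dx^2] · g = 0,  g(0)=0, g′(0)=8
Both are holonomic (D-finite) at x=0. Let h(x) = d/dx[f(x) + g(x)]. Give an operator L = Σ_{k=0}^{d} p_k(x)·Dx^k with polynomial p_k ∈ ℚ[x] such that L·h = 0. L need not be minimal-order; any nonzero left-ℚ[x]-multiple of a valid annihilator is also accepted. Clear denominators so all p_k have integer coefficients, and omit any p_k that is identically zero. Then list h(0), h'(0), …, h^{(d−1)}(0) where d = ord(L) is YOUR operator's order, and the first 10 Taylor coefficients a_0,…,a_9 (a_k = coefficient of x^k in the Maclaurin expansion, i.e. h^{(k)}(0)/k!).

L = 4 + (6 + 8·x)·Dx + (1 + 3·x + 2·x^2)·Dx^2  (order 2).
h: a_k = 12, -20, 36, -68, 132, -260, 516, -1028, 2052, -4100, …
ICs: h(0) = 12, h′(0) = -20.

f: a_k = 0, 4, -2, 4/3, -1, 4/5, -2/3, 4/7, -1/2, 4/9, …
g: a_k = 0, 8, -8, 32/3, -16, 128/5, -128/3, 512/7, -128, 2048/9, …
f+g: L₀ = lclm(L_f,L_g), ord ≤ 2+2.
h₀' ⇒ L via d/dx closure of L₀.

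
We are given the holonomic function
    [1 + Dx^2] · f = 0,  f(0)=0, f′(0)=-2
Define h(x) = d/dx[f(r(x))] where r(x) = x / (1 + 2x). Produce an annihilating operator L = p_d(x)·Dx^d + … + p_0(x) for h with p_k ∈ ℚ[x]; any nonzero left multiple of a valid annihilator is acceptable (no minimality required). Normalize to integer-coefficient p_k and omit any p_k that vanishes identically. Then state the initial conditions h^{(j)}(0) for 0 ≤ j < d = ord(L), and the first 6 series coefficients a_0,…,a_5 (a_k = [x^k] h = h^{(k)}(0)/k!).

f: a_k = 0, -2, 0, 1/3, 0, -1/60, …
Substitute x→r, Dx→(1/r')Dx; clear ⇒ L₀.
h₀' ⇒ L via d/dx closure of L₀.
L = (25 + 96·x + 96·x^2) + (12 + 72·x + 144·x^2 + 96·x^3)·Dx + (1 + 8·x + 24·x^2 + 32·x^3 + 16·x^4)·Dx^2  (order 2).
h: a_k = -2, 8, -23, 56, -1441/12, 225, …
ICs: h(0) = -2, h′(0) = 8.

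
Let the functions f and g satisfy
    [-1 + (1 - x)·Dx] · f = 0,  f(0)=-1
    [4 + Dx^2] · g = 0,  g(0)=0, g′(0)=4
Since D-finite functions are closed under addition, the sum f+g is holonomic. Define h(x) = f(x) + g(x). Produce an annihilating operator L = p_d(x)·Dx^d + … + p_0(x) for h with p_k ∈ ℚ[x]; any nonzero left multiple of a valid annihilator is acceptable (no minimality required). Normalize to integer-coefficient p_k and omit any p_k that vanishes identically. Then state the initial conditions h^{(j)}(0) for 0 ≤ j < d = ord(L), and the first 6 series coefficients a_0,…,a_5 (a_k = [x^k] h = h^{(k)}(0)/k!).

f: a_k = -1, -1, -1, -1, -1, -1, …
g: a_k = 0, 4, 0, -8/3, 0, 8/15, …
L₀ := lclm(L_f,L_g); ord L₀ ≤ 1+2.
L = (20 - 16·x + 8·x^2) + (-12 + 28·x - 24·x^2 + 8·x^3)·Dx + (5 - 4·x + 2·x^2)·Dx^2 + (-3 + 7·x - 6·x^2 + 2·x^3)·Dx^3  (order 3).
h: a_k = -1, 3, -1, -11/3, -1, -7/15, …
ICs: h(0) = -1, h′(0) = 3, h′′(0) = -2.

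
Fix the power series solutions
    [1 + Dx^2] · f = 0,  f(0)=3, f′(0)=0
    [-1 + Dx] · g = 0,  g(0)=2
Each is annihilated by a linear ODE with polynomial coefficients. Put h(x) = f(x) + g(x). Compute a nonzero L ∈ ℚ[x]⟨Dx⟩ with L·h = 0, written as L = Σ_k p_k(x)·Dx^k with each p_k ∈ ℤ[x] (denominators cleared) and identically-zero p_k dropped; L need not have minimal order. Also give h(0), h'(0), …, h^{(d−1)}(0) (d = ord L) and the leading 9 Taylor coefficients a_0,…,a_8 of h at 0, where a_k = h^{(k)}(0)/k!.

L = -1 + Dx - Dx^2 + Dx^3  (order 3).
h: a_k = 5, 2, -1/2, 1/3, 5/24, 1/60, -1/720, 1/2520, 1/8064, …
ICs: h(0) = 5, h′(0) = 2, h′′(0) = -1.

f: a_k = 3, 0, -3/2, 0, 1/8, 0, -1/240, 0, 1/13440, …
g: a_k = 2, 2, 1, 1/3, 1/12, 1/60, 1/360, 1/2520, 1/20160, …
L₀ := lclm(L_f,L_g); ord L₀ ≤ 2+1.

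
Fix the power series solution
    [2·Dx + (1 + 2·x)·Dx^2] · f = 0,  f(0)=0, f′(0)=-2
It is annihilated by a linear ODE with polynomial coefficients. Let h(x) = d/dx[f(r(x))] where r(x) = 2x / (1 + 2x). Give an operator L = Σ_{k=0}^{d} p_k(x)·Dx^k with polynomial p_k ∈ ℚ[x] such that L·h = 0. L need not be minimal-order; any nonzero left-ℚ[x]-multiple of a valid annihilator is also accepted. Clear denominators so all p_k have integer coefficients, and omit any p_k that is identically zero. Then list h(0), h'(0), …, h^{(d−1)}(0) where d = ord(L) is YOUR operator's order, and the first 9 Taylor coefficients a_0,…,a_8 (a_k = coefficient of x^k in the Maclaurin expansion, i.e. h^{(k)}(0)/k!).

L = (8 + 24·x) + (1 + 8·x + 12·x^2)·Dx  (order 1).
h: a_k = -4, 32, -208, 1280, -7744, 46592, -279808, 1679360, -10077184, …
ICs: h(0) = -4.

f: a_k = 0, -2, 2, -8/3, 4, -32/5, 32/3, -128/7, 32, …
Substitute x→r, Dx→(1/r')Dx; clear ⇒ L₀.
Derive L from L₀ (diff closure).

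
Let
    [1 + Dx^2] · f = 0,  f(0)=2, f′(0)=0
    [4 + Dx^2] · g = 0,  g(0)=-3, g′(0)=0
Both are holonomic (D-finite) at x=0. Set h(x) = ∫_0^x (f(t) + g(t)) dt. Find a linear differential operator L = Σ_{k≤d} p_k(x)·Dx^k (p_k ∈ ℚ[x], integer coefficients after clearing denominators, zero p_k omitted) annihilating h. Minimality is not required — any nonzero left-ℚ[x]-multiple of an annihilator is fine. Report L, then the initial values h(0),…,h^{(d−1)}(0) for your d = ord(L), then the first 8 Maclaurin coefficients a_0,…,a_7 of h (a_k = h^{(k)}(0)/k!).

f: a_k = 2, 0, -1, 0, 1/12, 0, -1/360, 0, …
g: a_k = -3, 0, 6, 0, -2, 0, 4/15, 0, …
f+g: L₀ = lclm(L_f,L_g), ord ≤ 2+2.
h=∫h₀ ⇒ L = L₀·Dx.
L = 4·Dx + 5·Dx^3 + Dx^5  (order 5).
h: a_k = 0, -1, 0, 5/3, 0, -23/60, 0, 19/504, …
ICs: h(0) = 0, h′(0) = -1, h′′(0) = 0, h′′′(0) = 10, h′′′′(0) = 0.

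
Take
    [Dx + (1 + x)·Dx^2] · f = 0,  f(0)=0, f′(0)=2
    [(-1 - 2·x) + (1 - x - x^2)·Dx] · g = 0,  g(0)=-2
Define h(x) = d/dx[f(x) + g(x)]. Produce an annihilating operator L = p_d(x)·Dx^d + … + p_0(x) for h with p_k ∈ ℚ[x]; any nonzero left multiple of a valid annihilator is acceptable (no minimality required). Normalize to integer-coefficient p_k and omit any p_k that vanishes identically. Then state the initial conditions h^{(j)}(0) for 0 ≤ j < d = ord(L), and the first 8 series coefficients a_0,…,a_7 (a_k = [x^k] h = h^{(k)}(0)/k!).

f: a_k = 0, 2, -1, 2/3, -1/2, 2/5, -1/3, 2/7, …
g: a_k = -2, -2, -4, -6, -10, -16, -26, -42, …
L₀ := lclm(L_f,L_g); ord L₀ ≤ 2+1.
h=h₀': d/dx-closure on L₀ ⇒ L.
L = (-26 - 70·x - 76·x^2 - 36·x^3 - 12·x^4) + (-16 - 84·x - 160·x^2 - 144·x^3 - 74·x^4 - 20·x^5)·Dx + (5 + 11·x - x^2 - 23·x^3 - 29·x^4 - 17·x^5 - 4·x^6)·Dx^2  (order 2).
h: a_k = 0, -10, -16, -42, -78, -158, -292, -546, …
ICs: h(0) = 0, h′(0) = -10.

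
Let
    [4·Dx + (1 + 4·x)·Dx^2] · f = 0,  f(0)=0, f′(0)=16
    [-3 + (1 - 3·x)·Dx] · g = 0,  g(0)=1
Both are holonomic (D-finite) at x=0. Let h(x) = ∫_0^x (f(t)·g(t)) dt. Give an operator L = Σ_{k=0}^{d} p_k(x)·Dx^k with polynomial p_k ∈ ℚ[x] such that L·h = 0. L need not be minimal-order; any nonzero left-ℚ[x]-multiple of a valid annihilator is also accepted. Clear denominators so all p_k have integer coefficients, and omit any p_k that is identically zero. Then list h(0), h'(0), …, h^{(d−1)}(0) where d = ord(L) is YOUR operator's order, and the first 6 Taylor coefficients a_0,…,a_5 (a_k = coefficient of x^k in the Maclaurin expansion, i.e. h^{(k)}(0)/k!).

f: a_k = 0, 16, -32, 256/3, -256, 4096/5, …
g: a_k = 1, 3, 9, 27, 81, 243, …
Product ⇒ symmetric product L₀, ord ≤ 2.
h=∫h₀ ⇒ L = L₀·Dx.
L = 12·Dx + (2 + 36·x)·Dx^2 + (-1 - x + 12·x^2)·Dx^3  (order 3).
h: a_k = 0, 0, 8, 16/3, 100/3, 144/5, …
ICs: h(0) = 0, h′(0) = 0, h′′(0) = 16.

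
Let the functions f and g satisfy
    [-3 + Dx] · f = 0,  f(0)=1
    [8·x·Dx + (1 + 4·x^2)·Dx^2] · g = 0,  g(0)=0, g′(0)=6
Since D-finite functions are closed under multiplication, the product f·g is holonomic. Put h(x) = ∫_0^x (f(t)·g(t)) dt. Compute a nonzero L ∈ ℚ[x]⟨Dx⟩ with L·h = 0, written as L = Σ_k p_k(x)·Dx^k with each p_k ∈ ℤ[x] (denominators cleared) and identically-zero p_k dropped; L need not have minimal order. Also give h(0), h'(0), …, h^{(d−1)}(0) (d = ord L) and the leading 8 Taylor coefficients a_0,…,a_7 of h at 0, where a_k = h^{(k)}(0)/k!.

L = (9 - 24·x + 36·x^2)·Dx + (-6 + 8·x - 24·x^2)·Dx^2 + (1 + 4·x^2)·Dx^3  (order 3).
h: a_k = 0, 0, 3, 6, 19/4, 3/5, 23/40, 135/28, …
ICs: h(0) = 0, h′(0) = 0, h′′(0) = 6.

f: a_k = 1, 3, 9/2, 9/2, 27/8, 81/40, 81/80, 243/560, …
g: a_k = 0, 6, 0, -8, 0, 96/5, 0, -384/7, …
Product ⇒ symmetric product L₀, ord ≤ 2.
h=∫h₀ ⇒ L = L₀·Dx.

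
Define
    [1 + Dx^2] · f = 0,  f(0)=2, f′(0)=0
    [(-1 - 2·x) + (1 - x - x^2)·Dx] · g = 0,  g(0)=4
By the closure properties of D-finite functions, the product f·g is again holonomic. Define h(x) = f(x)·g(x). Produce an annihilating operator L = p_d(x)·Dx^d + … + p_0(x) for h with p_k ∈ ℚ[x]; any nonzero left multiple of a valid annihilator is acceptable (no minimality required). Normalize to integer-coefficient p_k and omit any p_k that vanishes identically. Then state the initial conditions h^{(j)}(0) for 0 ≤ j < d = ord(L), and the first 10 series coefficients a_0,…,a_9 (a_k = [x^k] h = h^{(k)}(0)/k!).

f: a_k = 2, 0, -1, 0, 1/12, 0, -1/360, 0, 1/20160, 0, …
g: a_k = 4, 4, 8, 12, 20, 32, 52, 84, 136, 220, …
f·g: L₀ = L_f ⊗_s L_g, ord ≤ 2·1.
L = (1 + x + x^2) + (2 + 4·x)·Dx + (-1 + x + x^2)·Dx^2  (order 2).
h: a_k = 8, 8, 12, 20, 97/3, 157/3, 7619/90, 12329/90, 124121/560, 1807513/5040, …
ICs: h(0) = 8, h′(0) = 8.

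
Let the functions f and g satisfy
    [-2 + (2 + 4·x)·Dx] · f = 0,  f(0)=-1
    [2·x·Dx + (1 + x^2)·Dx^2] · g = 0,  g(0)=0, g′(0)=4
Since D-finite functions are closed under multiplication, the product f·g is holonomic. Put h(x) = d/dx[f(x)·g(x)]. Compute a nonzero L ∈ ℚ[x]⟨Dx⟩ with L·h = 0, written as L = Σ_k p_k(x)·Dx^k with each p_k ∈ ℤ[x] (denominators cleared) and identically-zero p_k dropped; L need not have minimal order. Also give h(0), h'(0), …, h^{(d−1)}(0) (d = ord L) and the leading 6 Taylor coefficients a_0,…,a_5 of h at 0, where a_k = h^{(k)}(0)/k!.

L = (-1 + 20·x + 20·x^2 - 12·x^3 - 3·x^4) + (8 + 30·x + 54·x^2 + 34·x^3 - 42·x^4 - 12·x^5)·Dx + (3 + 10·x + 6·x^2 - 2·x^3 - x^4 - 12·x^5 - 4·x^6)·Dx^2  (order 2).
h: a_k = -4, -8, 10, -8/3, 31/6, -109/5, …
ICs: h(0) = -4, h′(0) = -8.

f: a_k = -1, -1, 1/2, -1/2, 5/8, -7/8, …
g: a_k = 0, 4, 0, -4/3, 0, 4/5, …
Product ⇒ symmetric product L₀, ord ≤ 2.
h₀' ⇒ L via d/dx closure of L₀.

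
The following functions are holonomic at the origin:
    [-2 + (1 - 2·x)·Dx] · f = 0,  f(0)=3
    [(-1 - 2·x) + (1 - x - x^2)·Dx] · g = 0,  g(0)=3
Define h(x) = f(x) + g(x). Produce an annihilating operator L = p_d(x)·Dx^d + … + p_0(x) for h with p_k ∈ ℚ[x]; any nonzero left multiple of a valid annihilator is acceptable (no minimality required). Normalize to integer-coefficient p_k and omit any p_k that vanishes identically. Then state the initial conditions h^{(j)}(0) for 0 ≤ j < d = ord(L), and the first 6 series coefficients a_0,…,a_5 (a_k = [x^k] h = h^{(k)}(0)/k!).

L = (-12·x + 12·x^2 - 8·x^3) + (4 - 6·x - 6·x^2 + 16·x^3 - 16·x^4)·Dx + (-1 + 5·x - 9·x^2 + 6·x^3 + 2·x^4 - 4·x^5)·Dx^2  (order 2).
h: a_k = 6, 9, 18, 33, 63, 120, …
ICs: h(0) = 6, h′(0) = 9.

f: a_k = 3, 6, 12, 24, 48, 96, …
g: a_k = 3, 3, 6, 9, 15, 24, …
h₀=f+g: left-lcm gives L₀, ord ≤ 2.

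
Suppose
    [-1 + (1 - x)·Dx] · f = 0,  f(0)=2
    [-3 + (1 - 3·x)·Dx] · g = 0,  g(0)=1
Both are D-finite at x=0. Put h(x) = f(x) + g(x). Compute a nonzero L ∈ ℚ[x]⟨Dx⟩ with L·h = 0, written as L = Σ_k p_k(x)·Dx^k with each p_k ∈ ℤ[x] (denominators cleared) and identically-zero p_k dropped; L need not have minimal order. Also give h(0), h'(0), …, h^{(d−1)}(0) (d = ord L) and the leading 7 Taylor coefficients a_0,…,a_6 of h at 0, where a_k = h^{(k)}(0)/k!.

f: a_k = 2, 2, 2, 2, 2, 2, 2, …
g: a_k = 1, 3, 9, 27, 81, 243, 729, …
L₀ := lclm(L_f,L_g); ord L₀ ≤ 1+1.
L = -6 + (8 - 12·x)·Dx + (-1 + 4·x - 3·x^2)·Dx^2  (order 2).
h: a_k = 3, 5, 11, 29, 83, 245, 731, …
ICs: h(0) = 3, h′(0) = 5.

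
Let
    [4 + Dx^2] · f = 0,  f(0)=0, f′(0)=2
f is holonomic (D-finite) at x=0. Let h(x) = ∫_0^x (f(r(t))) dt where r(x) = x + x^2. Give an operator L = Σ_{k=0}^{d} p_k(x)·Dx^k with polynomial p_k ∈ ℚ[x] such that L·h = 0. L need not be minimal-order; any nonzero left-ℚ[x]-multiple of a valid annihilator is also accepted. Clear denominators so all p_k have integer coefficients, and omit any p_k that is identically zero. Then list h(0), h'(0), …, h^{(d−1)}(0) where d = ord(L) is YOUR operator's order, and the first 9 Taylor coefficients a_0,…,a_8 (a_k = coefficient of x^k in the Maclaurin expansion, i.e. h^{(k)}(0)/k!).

f: a_k = 0, 2, 0, -4/3, 0, 4/15, 0, -8/315, 0, …
Substitute x→r, Dx→(1/r')Dx; clear ⇒ L₀.
Integrate: L := L₀·Dx.
L = (4 + 24·x + 48·x^2 + 32·x^3)·Dx - 2·Dx^2 + (1 + 2·x)·Dx^3  (order 3).
h: a_k = 0, 0, 1, 2/3, -1/3, -4/5, -28/45, 0, 104/315, …
ICs: h(0) = 0, h′(0) = 0, h′′(0) = 2.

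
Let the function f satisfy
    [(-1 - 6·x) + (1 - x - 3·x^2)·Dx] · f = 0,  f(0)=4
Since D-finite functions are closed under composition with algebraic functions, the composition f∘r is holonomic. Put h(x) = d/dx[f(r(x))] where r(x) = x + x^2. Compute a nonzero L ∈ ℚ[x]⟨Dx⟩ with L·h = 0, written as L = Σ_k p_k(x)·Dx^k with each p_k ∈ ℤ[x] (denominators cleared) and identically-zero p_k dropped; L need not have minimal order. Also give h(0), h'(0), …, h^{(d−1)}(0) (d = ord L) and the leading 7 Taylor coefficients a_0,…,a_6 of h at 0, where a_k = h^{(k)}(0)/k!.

f: a_k = 4, 4, 16, 28, 76, 160, 388, …
L₀ from L_f via x↦r, Dx↦r'^{-1}Dx.
h=h₀': d/dx-closure on L₀ ⇒ L.
L = (10 + 60·x + 168·x^2 + 396·x^3 + 648·x^4 + 540·x^5 + 180·x^6) + (-1 - 7·x - 6·x^2 + 44·x^3 + 135·x^4 + 180·x^5 + 126·x^6 + 36·x^7)·Dx  (order 1).
h: a_k = 4, 40, 180, 704, 2740, 10032, 35700, …
ICs: h(0) = 4.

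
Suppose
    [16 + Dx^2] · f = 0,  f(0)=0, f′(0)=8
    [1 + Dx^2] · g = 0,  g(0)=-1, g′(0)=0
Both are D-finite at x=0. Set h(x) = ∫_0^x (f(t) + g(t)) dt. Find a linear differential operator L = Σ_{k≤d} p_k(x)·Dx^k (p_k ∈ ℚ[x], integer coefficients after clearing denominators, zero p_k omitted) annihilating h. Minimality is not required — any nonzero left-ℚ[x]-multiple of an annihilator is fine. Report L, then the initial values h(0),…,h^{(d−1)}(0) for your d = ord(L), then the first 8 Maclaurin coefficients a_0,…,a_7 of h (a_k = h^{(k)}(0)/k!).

L = 16·Dx + 17·Dx^3 + Dx^5  (order 5).
h: a_k = 0, -1, 4, 1/6, -16/3, -1/120, 128/45, 1/5040, …
ICs: h(0) = 0, h′(0) = -1, h′′(0) = 8, h′′′(0) = 1, h′′′′(0) = -128.

f: a_k = 0, 8, 0, -64/3, 0, 256/15, 0, -2048/315, …
g: a_k = -1, 0, 1/2, 0, -1/24, 0, 1/720, 0, …
L₀ := lclm(L_f,L_g); ord L₀ ≤ 2+2.
h=∫₀ˣh₀: take L = L₀·Dx.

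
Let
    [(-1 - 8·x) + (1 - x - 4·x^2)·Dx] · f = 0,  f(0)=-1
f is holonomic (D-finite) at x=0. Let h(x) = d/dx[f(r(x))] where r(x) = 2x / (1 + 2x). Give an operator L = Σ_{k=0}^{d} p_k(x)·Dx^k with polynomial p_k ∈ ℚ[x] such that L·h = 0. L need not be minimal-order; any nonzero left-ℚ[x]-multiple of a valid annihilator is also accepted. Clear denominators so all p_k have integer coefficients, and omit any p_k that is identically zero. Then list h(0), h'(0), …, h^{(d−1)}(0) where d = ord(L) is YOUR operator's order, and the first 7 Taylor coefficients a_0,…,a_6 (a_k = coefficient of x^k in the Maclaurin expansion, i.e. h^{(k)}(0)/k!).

f: a_k = -1, -1, -5, -9, -29, -65, -181, …
Change of var in L_f (x↦r) gives L₀.
h₀' ⇒ L via d/dx closure of L₀.
L = (16 + 96·x + 960·x^2 + 1152·x^3) + (-1 - 22·x - 60·x^2 + 248·x^3 + 576·x^4)·Dx  (order 1).
h: a_k = -2, -32, 0, -1024, 2560, -30720, 129024, …
ICs: h(0) = -2.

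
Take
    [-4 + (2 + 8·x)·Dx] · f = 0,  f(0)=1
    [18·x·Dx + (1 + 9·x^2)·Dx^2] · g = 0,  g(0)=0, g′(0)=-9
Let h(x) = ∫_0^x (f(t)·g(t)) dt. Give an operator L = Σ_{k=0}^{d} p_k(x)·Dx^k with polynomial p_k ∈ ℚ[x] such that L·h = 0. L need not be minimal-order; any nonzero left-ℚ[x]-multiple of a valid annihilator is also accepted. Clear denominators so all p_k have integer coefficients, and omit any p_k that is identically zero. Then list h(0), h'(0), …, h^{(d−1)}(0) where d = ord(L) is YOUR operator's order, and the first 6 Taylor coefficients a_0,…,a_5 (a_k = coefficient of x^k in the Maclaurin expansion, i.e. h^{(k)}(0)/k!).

L = (12 - 36·x - 36·x^2)·Dx + (-4 + 2·x + 108·x^2 + 144·x^3)·Dx^2 + (1 + 8·x + 25·x^2 + 72·x^3 + 144·x^4)·Dx^3  (order 3).
h: a_k = 0, 0, -9/2, -6, 45/4, 18/5, …
ICs: h(0) = 0, h′(0) = 0, h′′(0) = -9.

f: a_k = 1, 2, -2, 4, -10, 28, …
g: a_k = 0, -9, 0, 27, 0, -729/5, …
Product ⇒ symmetric product L₀, ord ≤ 2.
h=∫h₀ ⇒ L = L₀·Dx.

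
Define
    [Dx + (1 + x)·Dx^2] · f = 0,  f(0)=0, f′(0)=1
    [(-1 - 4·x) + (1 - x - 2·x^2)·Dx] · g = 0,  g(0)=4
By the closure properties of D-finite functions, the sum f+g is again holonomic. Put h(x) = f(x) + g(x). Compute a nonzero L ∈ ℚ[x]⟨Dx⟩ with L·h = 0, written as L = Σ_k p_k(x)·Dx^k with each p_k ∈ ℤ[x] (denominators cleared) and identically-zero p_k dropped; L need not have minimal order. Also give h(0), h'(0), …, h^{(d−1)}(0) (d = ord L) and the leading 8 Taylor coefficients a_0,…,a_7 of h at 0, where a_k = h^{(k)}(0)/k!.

L = (-42 - 144·x - 144·x^2 - 96·x^3)·Dx + (-28 - 172·x - 312·x^2 - 328·x^3 - 160·x^4)·Dx^2 + (7 + 14·x - 5·x^2 - 56·x^3 - 76·x^4 - 32·x^5)·Dx^3  (order 3).
h: a_k = 4, 5, 23/2, 61/3, 175/4, 421/5, 1031/6, 2381/7, …
ICs: h(0) = 4, h′(0) = 5, h′′(0) = 23.

f: a_k = 0, 1, -1/2, 1/3, -1/4, 1/5, -1/6, 1/7, …
g: a_k = 4, 4, 12, 20, 44, 84, 172, 340, …
Weyl lclm of L_f,L_g ⇒ L₀ (ord ≤ 3).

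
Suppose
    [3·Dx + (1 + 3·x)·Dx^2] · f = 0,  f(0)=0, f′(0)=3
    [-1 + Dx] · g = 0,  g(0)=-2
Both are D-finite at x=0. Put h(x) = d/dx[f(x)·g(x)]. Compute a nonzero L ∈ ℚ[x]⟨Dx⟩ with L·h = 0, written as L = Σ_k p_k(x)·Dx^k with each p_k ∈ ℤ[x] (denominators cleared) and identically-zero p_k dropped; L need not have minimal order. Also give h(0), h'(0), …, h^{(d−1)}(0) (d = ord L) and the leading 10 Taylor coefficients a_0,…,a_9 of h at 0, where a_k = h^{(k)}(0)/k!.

L = (13 - 12·x + 9·x^2) + (-11 + 15·x - 18·x^2)·Dx + (-2 - 3·x + 9·x^2)·Dx^2  (order 2).
h: a_k = -6, 6, -36, 104, -1289/4, 3921/4, -44561/15, 134669/15, -12133959/448, 4935863537/60480, …
ICs: h(0) = -6, h′(0) = 6.

f: a_k = 0, 3, -9/2, 9, -81/4, 243/5, -243/2, 2187/7, -6561/8, 2187, …
g: a_k = -2, -2, -1, -1/3, -1/12, -1/60, -1/360, -1/2520, -1/20160, -1/181440, …
f·g: L₀ = L_f ⊗_s L_g, ord ≤ 2·1.
h₀' ⇒ L via d/dx closure of L₀.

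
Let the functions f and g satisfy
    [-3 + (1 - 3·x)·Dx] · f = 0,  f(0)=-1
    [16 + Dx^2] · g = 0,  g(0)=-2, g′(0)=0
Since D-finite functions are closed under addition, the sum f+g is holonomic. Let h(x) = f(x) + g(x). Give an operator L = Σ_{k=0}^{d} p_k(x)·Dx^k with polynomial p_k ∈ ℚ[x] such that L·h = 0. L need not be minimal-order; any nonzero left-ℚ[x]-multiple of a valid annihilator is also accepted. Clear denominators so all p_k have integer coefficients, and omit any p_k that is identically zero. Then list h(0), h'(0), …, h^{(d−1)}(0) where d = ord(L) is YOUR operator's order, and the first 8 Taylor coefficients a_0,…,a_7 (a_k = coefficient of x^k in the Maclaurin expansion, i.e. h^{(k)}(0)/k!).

f: a_k = -1, -3, -9, -27, -81, -243, -729, -2187, …
g: a_k = -2, 0, 16, 0, -64/3, 0, 512/45, 0, …
L₀ := lclm(L_f,L_g); ord L₀ ≤ 1+2.
L = (1680 - 2304·x + 3456·x^2) + (-272 + 1584·x - 3456·x^2 + 3456·x^3)·Dx + (105 - 144·x + 216·x^2)·Dx^2 + (-17 + 99·x - 216·x^2 + 216·x^3)·Dx^3  (order 3).
h: a_k = -3, -3, 7, -27, -307/3, -243, -32293/45, -2187, …
ICs: h(0) = -3, h′(0) = -3, h′′(0) = 14.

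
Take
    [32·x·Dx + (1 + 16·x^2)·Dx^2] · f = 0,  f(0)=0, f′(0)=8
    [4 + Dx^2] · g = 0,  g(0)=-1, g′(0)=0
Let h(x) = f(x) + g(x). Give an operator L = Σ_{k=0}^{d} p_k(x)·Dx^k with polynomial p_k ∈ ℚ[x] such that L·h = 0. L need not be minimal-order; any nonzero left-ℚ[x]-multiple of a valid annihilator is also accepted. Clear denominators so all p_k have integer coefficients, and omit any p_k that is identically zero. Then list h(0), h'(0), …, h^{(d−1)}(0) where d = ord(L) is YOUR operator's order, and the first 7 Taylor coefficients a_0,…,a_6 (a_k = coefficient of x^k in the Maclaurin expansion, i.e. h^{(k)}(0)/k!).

L = (-6016·x + 102400·x^3 + 32768·x^5)·Dx + (-28 + 1216·x^2 + 27648·x^4 + 16384·x^6)·Dx^2 + (-1504·x + 25600·x^3 + 8192·x^5)·Dx^3 + (-7 + 304·x^2 + 6912·x^4 + 4096·x^6)·Dx^4  (order 4).
h: a_k = -1, 8, 2, -128/3, -2/3, 2048/5, 4/45, …
ICs: h(0) = -1, h′(0) = 8, h′′(0) = 4, h′′′(0) = -256.

f: a_k = 0, 8, 0, -128/3, 0, 2048/5, 0, …
g: a_k = -1, 0, 2, 0, -2/3, 0, 4/45, …
Sum ⇒ L₀ = lclm(L_f,L_g) in ℚ(x)⟨Dx⟩.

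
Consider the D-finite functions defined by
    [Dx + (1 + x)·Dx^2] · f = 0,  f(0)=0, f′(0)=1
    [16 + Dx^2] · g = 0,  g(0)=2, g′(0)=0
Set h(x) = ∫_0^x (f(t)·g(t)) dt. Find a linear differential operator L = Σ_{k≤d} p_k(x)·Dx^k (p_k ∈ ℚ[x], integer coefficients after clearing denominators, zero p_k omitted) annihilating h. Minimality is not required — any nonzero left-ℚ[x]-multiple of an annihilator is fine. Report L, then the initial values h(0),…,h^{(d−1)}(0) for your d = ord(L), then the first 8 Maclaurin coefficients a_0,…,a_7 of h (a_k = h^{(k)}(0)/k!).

L = (15072 + 62976·x + 97024·x^2 + 65536·x^3 + 16384·x^4)·Dx + (1984 + 6080·x + 6144·x^2 + 2048·x^3)·Dx^2 + (1950 + 8000·x + 12192·x^2 + 8192·x^3 + 2048·x^4)·Dx^3 + (124 + 380·x + 384·x^2 + 128·x^3)·Dx^4 + (63 + 254·x + 383·x^2 + 256·x^3 + 64·x^4)·Dx^5  (order 5).
h: a_k = 0, 0, 1, -1/3, -23/6, 3/2, 41/15, -1, …
ICs: h(0) = 0, h′(0) = 0, h′′(0) = 2, h′′′(0) = -2, h′′′′(0) = -92.

f: a_k = 0, 1, -1/2, 1/3, -1/4, 1/5, -1/6, 1/7, …
g: a_k = 2, 0, -16, 0, 64/3, 0, -512/45, 0, …
Product ⇒ symmetric product L₀, ord ≤ 4.
Integrate: L := L₀·Dx.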